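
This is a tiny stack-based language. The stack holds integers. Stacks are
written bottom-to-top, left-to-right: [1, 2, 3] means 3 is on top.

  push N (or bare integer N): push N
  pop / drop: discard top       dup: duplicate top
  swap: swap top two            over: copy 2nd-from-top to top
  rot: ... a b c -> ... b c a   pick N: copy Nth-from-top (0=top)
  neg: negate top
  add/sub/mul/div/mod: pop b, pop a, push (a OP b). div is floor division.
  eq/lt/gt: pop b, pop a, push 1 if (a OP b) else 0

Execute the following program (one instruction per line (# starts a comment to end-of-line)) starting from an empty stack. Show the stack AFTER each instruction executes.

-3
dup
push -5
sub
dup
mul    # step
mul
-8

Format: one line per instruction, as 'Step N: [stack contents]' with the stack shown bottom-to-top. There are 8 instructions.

Step 1: [-3]
Step 2: [-3, -3]
Step 3: [-3, -3, -5]
Step 4: [-3, 2]
Step 5: [-3, 2, 2]
Step 6: [-3, 4]
Step 7: [-12]
Step 8: [-12, -8]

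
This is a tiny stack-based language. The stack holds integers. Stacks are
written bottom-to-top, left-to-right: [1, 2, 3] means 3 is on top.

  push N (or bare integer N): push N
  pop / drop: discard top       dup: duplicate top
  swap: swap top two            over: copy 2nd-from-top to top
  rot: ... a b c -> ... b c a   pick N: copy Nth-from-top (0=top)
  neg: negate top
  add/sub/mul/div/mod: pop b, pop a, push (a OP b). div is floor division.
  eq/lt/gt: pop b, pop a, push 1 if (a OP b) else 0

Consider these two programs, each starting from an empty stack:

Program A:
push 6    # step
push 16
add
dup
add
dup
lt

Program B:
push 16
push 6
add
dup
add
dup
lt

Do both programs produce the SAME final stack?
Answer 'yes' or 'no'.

Program A trace:
  After 'push 6': [6]
  After 'push 16': [6, 16]
  After 'add': [22]
  After 'dup': [22, 22]
  After 'add': [44]
  After 'dup': [44, 44]
  After 'lt': [0]
Program A final stack: [0]

Program B trace:
  After 'push 16': [16]
  After 'push 6': [16, 6]
  After 'add': [22]
  After 'dup': [22, 22]
  After 'add': [44]
  After 'dup': [44, 44]
  After 'lt': [0]
Program B final stack: [0]
Same: yes

Answer: yes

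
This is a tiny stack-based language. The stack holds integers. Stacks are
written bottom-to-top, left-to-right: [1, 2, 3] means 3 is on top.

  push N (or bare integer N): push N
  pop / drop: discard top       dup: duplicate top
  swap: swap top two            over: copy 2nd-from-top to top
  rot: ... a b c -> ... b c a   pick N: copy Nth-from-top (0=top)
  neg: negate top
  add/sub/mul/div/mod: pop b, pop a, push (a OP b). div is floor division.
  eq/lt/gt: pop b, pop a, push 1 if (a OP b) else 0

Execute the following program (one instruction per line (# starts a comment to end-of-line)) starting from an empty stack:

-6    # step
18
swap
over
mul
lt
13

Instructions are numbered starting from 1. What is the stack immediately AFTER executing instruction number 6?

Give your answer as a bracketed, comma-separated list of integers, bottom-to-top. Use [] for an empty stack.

Answer: [0]

Derivation:
Step 1 ('-6'): [-6]
Step 2 ('18'): [-6, 18]
Step 3 ('swap'): [18, -6]
Step 4 ('over'): [18, -6, 18]
Step 5 ('mul'): [18, -108]
Step 6 ('lt'): [0]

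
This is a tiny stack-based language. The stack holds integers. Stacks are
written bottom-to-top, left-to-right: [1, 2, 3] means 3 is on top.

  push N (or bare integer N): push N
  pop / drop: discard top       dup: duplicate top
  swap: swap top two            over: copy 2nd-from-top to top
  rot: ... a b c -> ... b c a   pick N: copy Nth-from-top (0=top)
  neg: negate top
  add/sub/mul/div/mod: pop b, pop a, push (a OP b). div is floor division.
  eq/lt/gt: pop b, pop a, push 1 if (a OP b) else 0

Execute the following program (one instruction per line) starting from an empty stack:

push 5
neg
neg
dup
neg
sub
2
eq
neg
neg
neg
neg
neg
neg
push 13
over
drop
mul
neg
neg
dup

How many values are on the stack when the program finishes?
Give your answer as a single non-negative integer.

Answer: 2

Derivation:
After 'push 5': stack = [5] (depth 1)
After 'neg': stack = [-5] (depth 1)
After 'neg': stack = [5] (depth 1)
After 'dup': stack = [5, 5] (depth 2)
After 'neg': stack = [5, -5] (depth 2)
After 'sub': stack = [10] (depth 1)
After 'push 2': stack = [10, 2] (depth 2)
After 'eq': stack = [0] (depth 1)
After 'neg': stack = [0] (depth 1)
After 'neg': stack = [0] (depth 1)
  ...
After 'neg': stack = [0] (depth 1)
After 'neg': stack = [0] (depth 1)
After 'neg': stack = [0] (depth 1)
After 'push 13': stack = [0, 13] (depth 2)
After 'over': stack = [0, 13, 0] (depth 3)
After 'drop': stack = [0, 13] (depth 2)
After 'mul': stack = [0] (depth 1)
After 'neg': stack = [0] (depth 1)
After 'neg': stack = [0] (depth 1)
After 'dup': stack = [0, 0] (depth 2)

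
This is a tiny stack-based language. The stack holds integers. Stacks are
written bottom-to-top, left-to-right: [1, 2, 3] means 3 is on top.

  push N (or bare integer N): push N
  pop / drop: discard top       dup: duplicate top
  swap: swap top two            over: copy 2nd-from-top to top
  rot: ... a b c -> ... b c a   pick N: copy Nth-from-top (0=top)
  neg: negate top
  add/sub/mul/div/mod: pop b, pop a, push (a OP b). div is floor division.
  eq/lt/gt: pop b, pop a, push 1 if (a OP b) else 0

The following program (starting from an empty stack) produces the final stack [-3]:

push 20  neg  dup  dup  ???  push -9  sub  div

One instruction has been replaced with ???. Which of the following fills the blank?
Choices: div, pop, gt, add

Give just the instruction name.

Answer: gt

Derivation:
Stack before ???: [-20, -20, -20]
Stack after ???:  [-20, 0]
Checking each choice:
  div: produces [-2]
  pop: produces [1]
  gt: MATCH
  add: produces [0]


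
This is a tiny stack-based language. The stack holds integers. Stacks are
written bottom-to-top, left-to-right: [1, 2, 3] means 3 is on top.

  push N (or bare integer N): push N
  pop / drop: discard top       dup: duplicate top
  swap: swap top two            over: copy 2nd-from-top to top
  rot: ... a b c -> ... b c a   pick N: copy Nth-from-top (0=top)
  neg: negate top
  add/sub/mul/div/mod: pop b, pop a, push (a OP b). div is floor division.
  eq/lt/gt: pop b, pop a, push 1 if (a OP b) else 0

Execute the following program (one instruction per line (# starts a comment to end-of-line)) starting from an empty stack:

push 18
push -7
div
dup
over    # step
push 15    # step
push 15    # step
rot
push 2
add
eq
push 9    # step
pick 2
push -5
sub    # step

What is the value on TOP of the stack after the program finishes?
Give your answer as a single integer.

Answer: 20

Derivation:
After 'push 18': [18]
After 'push -7': [18, -7]
After 'div': [-3]
After 'dup': [-3, -3]
After 'over': [-3, -3, -3]
After 'push 15': [-3, -3, -3, 15]
After 'push 15': [-3, -3, -3, 15, 15]
After 'rot': [-3, -3, 15, 15, -3]
After 'push 2': [-3, -3, 15, 15, -3, 2]
After 'add': [-3, -3, 15, 15, -1]
After 'eq': [-3, -3, 15, 0]
After 'push 9': [-3, -3, 15, 0, 9]
After 'pick 2': [-3, -3, 15, 0, 9, 15]
After 'push -5': [-3, -3, 15, 0, 9, 15, -5]
After 'sub': [-3, -3, 15, 0, 9, 20]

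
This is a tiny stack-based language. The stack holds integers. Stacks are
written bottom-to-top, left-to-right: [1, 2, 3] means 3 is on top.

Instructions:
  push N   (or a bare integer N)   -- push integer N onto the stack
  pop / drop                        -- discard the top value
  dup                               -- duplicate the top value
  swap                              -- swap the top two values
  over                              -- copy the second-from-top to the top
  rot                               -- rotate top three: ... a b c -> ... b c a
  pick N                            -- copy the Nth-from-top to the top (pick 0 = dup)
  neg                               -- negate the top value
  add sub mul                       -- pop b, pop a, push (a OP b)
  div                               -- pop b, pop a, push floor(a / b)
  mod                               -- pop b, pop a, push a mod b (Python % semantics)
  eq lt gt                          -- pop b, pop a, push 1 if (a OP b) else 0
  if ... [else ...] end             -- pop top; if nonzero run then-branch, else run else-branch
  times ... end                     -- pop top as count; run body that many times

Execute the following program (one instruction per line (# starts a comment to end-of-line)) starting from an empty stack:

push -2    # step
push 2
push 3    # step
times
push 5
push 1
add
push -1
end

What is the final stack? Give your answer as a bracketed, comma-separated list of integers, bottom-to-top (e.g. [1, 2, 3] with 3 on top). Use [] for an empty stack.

After 'push -2': [-2]
After 'push 2': [-2, 2]
After 'push 3': [-2, 2, 3]
After 'times': [-2, 2]
After 'push 5': [-2, 2, 5]
After 'push 1': [-2, 2, 5, 1]
After 'add': [-2, 2, 6]
After 'push -1': [-2, 2, 6, -1]
After 'push 5': [-2, 2, 6, -1, 5]
After 'push 1': [-2, 2, 6, -1, 5, 1]
After 'add': [-2, 2, 6, -1, 6]
After 'push -1': [-2, 2, 6, -1, 6, -1]
After 'push 5': [-2, 2, 6, -1, 6, -1, 5]
After 'push 1': [-2, 2, 6, -1, 6, -1, 5, 1]
After 'add': [-2, 2, 6, -1, 6, -1, 6]
After 'push -1': [-2, 2, 6, -1, 6, -1, 6, -1]

Answer: [-2, 2, 6, -1, 6, -1, 6, -1]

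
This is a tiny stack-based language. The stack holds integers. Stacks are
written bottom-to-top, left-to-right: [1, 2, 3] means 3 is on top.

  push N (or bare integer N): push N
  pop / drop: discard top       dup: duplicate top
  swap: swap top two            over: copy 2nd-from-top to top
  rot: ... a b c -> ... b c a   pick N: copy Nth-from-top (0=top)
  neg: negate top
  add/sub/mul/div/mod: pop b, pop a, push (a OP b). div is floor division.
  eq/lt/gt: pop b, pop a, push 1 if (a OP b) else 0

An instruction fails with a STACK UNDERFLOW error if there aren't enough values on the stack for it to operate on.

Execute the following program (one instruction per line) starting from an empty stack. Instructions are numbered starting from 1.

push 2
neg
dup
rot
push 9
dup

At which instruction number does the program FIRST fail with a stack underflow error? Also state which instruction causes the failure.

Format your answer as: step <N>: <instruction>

Answer: step 4: rot

Derivation:
Step 1 ('push 2'): stack = [2], depth = 1
Step 2 ('neg'): stack = [-2], depth = 1
Step 3 ('dup'): stack = [-2, -2], depth = 2
Step 4 ('rot'): needs 3 value(s) but depth is 2 — STACK UNDERFLOW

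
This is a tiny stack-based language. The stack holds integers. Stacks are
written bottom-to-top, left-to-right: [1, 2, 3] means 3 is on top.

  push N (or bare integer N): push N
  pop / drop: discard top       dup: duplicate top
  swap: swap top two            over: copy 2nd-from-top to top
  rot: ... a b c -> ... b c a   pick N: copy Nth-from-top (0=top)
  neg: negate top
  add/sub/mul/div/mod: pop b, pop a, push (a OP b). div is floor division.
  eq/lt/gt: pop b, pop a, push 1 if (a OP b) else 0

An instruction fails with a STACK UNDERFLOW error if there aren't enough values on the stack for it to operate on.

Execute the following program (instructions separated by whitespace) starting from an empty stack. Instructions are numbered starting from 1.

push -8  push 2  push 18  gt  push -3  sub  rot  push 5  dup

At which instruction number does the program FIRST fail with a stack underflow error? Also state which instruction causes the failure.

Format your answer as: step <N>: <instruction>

Answer: step 7: rot

Derivation:
Step 1 ('push -8'): stack = [-8], depth = 1
Step 2 ('push 2'): stack = [-8, 2], depth = 2
Step 3 ('push 18'): stack = [-8, 2, 18], depth = 3
Step 4 ('gt'): stack = [-8, 0], depth = 2
Step 5 ('push -3'): stack = [-8, 0, -3], depth = 3
Step 6 ('sub'): stack = [-8, 3], depth = 2
Step 7 ('rot'): needs 3 value(s) but depth is 2 — STACK UNDERFLOW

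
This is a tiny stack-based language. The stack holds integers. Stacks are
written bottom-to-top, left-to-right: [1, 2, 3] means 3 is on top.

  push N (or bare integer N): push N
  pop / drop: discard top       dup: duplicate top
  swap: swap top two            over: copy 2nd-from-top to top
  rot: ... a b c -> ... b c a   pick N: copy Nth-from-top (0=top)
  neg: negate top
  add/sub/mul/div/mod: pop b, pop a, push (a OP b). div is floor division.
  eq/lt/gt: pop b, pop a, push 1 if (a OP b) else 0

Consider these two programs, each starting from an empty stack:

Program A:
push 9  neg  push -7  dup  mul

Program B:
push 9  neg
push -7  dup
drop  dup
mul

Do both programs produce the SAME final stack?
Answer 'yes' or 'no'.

Program A trace:
  After 'push 9': [9]
  After 'neg': [-9]
  After 'push -7': [-9, -7]
  After 'dup': [-9, -7, -7]
  After 'mul': [-9, 49]
Program A final stack: [-9, 49]

Program B trace:
  After 'push 9': [9]
  After 'neg': [-9]
  After 'push -7': [-9, -7]
  After 'dup': [-9, -7, -7]
  After 'drop': [-9, -7]
  After 'dup': [-9, -7, -7]
  After 'mul': [-9, 49]
Program B final stack: [-9, 49]
Same: yes

Answer: yes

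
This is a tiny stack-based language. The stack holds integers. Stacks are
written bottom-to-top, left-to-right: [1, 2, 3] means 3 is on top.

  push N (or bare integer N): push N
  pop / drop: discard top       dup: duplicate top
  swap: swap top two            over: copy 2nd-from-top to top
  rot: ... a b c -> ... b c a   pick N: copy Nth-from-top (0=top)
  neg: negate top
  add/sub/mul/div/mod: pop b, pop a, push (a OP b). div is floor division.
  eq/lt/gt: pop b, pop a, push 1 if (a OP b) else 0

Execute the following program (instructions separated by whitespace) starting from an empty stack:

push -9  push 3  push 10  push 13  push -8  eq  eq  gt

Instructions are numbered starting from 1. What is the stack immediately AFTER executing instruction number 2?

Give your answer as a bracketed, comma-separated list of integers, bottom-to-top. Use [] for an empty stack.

Step 1 ('push -9'): [-9]
Step 2 ('push 3'): [-9, 3]

Answer: [-9, 3]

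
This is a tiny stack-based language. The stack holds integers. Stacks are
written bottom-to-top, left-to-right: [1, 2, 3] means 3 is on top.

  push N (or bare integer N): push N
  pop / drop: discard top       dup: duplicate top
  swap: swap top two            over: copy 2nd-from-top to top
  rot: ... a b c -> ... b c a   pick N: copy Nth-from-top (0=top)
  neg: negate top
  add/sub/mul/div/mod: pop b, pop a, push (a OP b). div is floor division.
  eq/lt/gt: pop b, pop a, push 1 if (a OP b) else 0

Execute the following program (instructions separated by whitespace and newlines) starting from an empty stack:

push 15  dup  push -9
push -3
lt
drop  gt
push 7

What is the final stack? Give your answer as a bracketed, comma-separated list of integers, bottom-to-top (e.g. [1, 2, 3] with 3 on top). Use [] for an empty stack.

Answer: [0, 7]

Derivation:
After 'push 15': [15]
After 'dup': [15, 15]
After 'push -9': [15, 15, -9]
After 'push -3': [15, 15, -9, -3]
After 'lt': [15, 15, 1]
After 'drop': [15, 15]
After 'gt': [0]
After 'push 7': [0, 7]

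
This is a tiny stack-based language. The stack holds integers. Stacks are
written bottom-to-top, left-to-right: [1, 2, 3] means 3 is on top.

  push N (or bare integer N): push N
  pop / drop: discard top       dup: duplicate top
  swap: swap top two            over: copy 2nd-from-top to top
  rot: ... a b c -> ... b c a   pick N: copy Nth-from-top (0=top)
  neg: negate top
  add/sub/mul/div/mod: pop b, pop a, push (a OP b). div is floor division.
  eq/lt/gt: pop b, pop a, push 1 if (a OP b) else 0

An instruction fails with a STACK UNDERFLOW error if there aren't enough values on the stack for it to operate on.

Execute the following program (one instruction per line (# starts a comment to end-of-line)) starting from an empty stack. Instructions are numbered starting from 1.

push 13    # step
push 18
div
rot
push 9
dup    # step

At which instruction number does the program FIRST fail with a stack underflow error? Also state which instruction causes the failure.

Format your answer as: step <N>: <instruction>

Step 1 ('push 13'): stack = [13], depth = 1
Step 2 ('push 18'): stack = [13, 18], depth = 2
Step 3 ('div'): stack = [0], depth = 1
Step 4 ('rot'): needs 3 value(s) but depth is 1 — STACK UNDERFLOW

Answer: step 4: rot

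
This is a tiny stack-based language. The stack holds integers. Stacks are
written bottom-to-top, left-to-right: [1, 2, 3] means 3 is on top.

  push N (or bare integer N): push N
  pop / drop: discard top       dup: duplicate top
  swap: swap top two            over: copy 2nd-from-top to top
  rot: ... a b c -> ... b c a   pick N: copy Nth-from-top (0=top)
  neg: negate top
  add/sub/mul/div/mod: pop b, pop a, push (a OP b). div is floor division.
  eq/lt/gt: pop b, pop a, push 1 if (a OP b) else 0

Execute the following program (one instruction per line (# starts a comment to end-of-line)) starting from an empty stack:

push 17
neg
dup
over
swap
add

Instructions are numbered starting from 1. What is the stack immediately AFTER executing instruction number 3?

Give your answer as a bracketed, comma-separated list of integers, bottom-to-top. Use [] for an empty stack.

Step 1 ('push 17'): [17]
Step 2 ('neg'): [-17]
Step 3 ('dup'): [-17, -17]

Answer: [-17, -17]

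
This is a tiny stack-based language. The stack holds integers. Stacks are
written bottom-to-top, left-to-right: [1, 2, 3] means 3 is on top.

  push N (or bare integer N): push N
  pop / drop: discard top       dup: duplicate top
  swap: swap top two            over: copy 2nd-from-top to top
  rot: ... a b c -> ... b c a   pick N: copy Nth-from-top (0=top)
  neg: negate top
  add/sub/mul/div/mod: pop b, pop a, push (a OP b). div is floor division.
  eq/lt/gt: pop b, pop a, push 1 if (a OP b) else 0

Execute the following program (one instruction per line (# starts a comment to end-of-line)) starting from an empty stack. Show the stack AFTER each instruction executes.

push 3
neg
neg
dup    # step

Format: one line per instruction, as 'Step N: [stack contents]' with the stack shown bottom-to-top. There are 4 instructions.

Step 1: [3]
Step 2: [-3]
Step 3: [3]
Step 4: [3, 3]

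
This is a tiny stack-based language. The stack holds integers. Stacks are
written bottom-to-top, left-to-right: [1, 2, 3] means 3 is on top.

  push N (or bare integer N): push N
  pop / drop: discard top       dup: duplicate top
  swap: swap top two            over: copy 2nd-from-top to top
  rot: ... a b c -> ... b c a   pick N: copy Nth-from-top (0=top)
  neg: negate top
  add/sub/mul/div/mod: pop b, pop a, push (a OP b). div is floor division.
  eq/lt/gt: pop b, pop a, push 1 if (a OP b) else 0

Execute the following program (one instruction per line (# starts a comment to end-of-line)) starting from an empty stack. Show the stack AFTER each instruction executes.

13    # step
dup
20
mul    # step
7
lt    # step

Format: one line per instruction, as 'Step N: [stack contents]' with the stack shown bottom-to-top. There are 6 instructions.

Step 1: [13]
Step 2: [13, 13]
Step 3: [13, 13, 20]
Step 4: [13, 260]
Step 5: [13, 260, 7]
Step 6: [13, 0]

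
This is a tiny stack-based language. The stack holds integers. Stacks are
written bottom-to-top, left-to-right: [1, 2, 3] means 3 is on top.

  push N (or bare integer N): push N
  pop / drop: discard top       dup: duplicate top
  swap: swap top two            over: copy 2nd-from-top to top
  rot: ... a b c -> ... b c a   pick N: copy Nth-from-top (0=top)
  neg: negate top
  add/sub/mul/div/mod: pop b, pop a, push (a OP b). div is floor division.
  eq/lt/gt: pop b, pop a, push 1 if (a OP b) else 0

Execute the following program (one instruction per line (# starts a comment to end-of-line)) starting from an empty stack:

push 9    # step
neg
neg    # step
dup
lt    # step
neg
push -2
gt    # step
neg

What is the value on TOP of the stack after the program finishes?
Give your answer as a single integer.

Answer: -1

Derivation:
After 'push 9': [9]
After 'neg': [-9]
After 'neg': [9]
After 'dup': [9, 9]
After 'lt': [0]
After 'neg': [0]
After 'push -2': [0, -2]
After 'gt': [1]
After 'neg': [-1]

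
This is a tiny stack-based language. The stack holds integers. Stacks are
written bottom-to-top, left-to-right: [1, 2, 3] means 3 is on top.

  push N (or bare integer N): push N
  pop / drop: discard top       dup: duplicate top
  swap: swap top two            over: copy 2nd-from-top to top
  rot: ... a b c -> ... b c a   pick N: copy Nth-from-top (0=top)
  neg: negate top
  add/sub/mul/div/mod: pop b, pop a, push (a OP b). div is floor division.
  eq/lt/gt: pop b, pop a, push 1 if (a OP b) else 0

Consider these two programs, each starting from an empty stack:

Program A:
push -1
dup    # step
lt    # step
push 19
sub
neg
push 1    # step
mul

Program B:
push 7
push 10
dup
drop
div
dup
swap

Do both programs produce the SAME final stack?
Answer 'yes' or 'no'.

Answer: no

Derivation:
Program A trace:
  After 'push -1': [-1]
  After 'dup': [-1, -1]
  After 'lt': [0]
  After 'push 19': [0, 19]
  After 'sub': [-19]
  After 'neg': [19]
  After 'push 1': [19, 1]
  After 'mul': [19]
Program A final stack: [19]

Program B trace:
  After 'push 7': [7]
  After 'push 10': [7, 10]
  After 'dup': [7, 10, 10]
  After 'drop': [7, 10]
  After 'div': [0]
  After 'dup': [0, 0]
  After 'swap': [0, 0]
Program B final stack: [0, 0]
Same: no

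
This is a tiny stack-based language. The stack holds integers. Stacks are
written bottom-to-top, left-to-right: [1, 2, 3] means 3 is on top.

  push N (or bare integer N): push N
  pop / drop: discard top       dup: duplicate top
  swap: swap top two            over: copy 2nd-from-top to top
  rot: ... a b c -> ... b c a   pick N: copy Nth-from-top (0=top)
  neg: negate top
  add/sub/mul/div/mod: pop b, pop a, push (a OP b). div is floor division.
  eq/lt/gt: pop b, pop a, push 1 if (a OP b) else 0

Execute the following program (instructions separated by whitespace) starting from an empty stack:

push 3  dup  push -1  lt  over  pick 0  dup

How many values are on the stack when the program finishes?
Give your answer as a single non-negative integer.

Answer: 5

Derivation:
After 'push 3': stack = [3] (depth 1)
After 'dup': stack = [3, 3] (depth 2)
After 'push -1': stack = [3, 3, -1] (depth 3)
After 'lt': stack = [3, 0] (depth 2)
After 'over': stack = [3, 0, 3] (depth 3)
After 'pick 0': stack = [3, 0, 3, 3] (depth 4)
After 'dup': stack = [3, 0, 3, 3, 3] (depth 5)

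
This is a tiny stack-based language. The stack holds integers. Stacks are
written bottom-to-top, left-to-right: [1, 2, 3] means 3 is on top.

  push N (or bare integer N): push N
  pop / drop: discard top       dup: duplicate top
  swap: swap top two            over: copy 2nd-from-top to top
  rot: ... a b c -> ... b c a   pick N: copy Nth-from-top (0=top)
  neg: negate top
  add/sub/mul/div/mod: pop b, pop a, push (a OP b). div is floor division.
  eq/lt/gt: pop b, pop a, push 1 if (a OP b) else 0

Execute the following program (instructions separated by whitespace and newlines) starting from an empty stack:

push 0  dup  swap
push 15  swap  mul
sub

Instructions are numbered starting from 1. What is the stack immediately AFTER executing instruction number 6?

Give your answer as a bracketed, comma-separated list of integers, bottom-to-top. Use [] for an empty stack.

Answer: [0, 0]

Derivation:
Step 1 ('push 0'): [0]
Step 2 ('dup'): [0, 0]
Step 3 ('swap'): [0, 0]
Step 4 ('push 15'): [0, 0, 15]
Step 5 ('swap'): [0, 15, 0]
Step 6 ('mul'): [0, 0]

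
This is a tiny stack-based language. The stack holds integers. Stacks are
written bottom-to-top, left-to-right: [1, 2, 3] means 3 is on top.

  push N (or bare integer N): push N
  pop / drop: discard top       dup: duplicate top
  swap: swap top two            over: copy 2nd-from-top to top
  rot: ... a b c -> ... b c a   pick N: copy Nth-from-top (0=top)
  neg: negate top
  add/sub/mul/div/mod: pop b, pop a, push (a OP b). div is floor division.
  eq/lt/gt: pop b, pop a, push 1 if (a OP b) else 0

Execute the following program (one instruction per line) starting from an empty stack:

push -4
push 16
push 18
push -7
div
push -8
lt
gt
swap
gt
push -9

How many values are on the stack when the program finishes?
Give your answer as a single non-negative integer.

Answer: 2

Derivation:
After 'push -4': stack = [-4] (depth 1)
After 'push 16': stack = [-4, 16] (depth 2)
After 'push 18': stack = [-4, 16, 18] (depth 3)
After 'push -7': stack = [-4, 16, 18, -7] (depth 4)
After 'div': stack = [-4, 16, -3] (depth 3)
After 'push -8': stack = [-4, 16, -3, -8] (depth 4)
After 'lt': stack = [-4, 16, 0] (depth 3)
After 'gt': stack = [-4, 1] (depth 2)
After 'swap': stack = [1, -4] (depth 2)
After 'gt': stack = [1] (depth 1)
After 'push -9': stack = [1, -9] (depth 2)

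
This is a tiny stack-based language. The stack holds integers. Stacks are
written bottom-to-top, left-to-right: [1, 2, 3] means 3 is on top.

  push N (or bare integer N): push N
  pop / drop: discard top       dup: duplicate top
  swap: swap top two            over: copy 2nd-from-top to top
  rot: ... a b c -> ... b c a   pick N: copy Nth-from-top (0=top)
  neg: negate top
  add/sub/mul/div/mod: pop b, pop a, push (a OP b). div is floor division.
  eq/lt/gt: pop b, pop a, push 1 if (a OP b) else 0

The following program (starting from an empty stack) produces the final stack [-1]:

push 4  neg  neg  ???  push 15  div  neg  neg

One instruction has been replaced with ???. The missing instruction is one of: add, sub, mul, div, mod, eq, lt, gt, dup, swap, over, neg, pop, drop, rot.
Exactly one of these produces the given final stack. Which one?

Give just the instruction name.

Answer: neg

Derivation:
Stack before ???: [4]
Stack after ???:  [-4]
The instruction that transforms [4] -> [-4] is: neg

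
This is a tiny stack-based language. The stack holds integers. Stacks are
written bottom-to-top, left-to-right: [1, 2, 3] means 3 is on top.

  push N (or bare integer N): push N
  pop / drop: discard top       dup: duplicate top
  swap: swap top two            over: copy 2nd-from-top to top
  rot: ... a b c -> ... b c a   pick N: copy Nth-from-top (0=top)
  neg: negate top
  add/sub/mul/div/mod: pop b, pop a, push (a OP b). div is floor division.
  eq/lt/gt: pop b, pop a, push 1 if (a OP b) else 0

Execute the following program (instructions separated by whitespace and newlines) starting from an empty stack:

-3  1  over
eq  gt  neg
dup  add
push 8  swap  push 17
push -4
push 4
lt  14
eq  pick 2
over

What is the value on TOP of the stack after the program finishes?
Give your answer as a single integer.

After 'push -3': [-3]
After 'push 1': [-3, 1]
After 'over': [-3, 1, -3]
After 'eq': [-3, 0]
After 'gt': [0]
After 'neg': [0]
After 'dup': [0, 0]
After 'add': [0]
After 'push 8': [0, 8]
After 'swap': [8, 0]
After 'push 17': [8, 0, 17]
After 'push -4': [8, 0, 17, -4]
After 'push 4': [8, 0, 17, -4, 4]
After 'lt': [8, 0, 17, 1]
After 'push 14': [8, 0, 17, 1, 14]
After 'eq': [8, 0, 17, 0]
After 'pick 2': [8, 0, 17, 0, 0]
After 'over': [8, 0, 17, 0, 0, 0]

Answer: 0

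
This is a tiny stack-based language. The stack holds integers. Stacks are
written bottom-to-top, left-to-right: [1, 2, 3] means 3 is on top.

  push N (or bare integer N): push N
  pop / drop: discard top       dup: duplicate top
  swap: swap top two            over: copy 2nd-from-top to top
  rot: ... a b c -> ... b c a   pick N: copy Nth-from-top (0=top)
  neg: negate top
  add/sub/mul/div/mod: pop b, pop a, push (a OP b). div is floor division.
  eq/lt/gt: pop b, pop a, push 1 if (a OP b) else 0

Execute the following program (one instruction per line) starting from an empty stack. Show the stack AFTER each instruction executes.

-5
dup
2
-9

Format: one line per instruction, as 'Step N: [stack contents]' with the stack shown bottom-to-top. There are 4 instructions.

Step 1: [-5]
Step 2: [-5, -5]
Step 3: [-5, -5, 2]
Step 4: [-5, -5, 2, -9]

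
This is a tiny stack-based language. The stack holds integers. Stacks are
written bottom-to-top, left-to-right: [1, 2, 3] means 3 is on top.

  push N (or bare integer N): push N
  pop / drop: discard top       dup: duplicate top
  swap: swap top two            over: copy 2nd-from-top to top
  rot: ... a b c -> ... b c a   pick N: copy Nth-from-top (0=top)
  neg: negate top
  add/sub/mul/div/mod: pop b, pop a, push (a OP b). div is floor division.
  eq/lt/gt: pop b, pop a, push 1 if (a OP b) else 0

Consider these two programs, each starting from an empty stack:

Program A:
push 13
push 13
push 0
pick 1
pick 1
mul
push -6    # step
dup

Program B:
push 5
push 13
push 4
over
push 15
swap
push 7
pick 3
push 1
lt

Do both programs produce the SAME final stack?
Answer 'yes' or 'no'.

Answer: no

Derivation:
Program A trace:
  After 'push 13': [13]
  After 'push 13': [13, 13]
  After 'push 0': [13, 13, 0]
  After 'pick 1': [13, 13, 0, 13]
  After 'pick 1': [13, 13, 0, 13, 0]
  After 'mul': [13, 13, 0, 0]
  After 'push -6': [13, 13, 0, 0, -6]
  After 'dup': [13, 13, 0, 0, -6, -6]
Program A final stack: [13, 13, 0, 0, -6, -6]

Program B trace:
  After 'push 5': [5]
  After 'push 13': [5, 13]
  After 'push 4': [5, 13, 4]
  After 'over': [5, 13, 4, 13]
  After 'push 15': [5, 13, 4, 13, 15]
  After 'swap': [5, 13, 4, 15, 13]
  After 'push 7': [5, 13, 4, 15, 13, 7]
  After 'pick 3': [5, 13, 4, 15, 13, 7, 4]
  After 'push 1': [5, 13, 4, 15, 13, 7, 4, 1]
  After 'lt': [5, 13, 4, 15, 13, 7, 0]
Program B final stack: [5, 13, 4, 15, 13, 7, 0]
Same: no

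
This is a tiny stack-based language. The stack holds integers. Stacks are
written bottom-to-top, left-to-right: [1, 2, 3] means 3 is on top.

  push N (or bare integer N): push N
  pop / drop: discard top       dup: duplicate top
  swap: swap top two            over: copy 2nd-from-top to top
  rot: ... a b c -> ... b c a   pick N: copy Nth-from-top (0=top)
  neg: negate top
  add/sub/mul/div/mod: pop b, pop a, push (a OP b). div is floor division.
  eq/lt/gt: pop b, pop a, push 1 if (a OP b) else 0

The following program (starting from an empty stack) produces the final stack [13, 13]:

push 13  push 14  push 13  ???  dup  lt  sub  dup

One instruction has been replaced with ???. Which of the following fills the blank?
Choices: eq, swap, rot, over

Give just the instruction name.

Stack before ???: [13, 14, 13]
Stack after ???:  [13, 0]
Checking each choice:
  eq: MATCH
  swap: produces [13, 13, 13]
  rot: produces [14, 13, 13]
  over: produces [13, 14, 13, 13]


Answer: eq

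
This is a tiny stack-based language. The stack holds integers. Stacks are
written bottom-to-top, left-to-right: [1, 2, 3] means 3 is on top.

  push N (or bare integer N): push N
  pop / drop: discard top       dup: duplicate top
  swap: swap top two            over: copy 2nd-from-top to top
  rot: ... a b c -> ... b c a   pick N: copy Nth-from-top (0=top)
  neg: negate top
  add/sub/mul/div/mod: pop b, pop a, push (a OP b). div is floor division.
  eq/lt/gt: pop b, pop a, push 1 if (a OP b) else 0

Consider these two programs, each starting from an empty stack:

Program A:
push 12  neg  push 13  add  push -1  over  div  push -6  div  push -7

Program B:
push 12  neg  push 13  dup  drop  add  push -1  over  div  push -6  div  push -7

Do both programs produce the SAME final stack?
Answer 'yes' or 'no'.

Program A trace:
  After 'push 12': [12]
  After 'neg': [-12]
  After 'push 13': [-12, 13]
  After 'add': [1]
  After 'push -1': [1, -1]
  After 'over': [1, -1, 1]
  After 'div': [1, -1]
  After 'push -6': [1, -1, -6]
  After 'div': [1, 0]
  After 'push -7': [1, 0, -7]
Program A final stack: [1, 0, -7]

Program B trace:
  After 'push 12': [12]
  After 'neg': [-12]
  After 'push 13': [-12, 13]
  After 'dup': [-12, 13, 13]
  After 'drop': [-12, 13]
  After 'add': [1]
  After 'push -1': [1, -1]
  After 'over': [1, -1, 1]
  After 'div': [1, -1]
  After 'push -6': [1, -1, -6]
  After 'div': [1, 0]
  After 'push -7': [1, 0, -7]
Program B final stack: [1, 0, -7]
Same: yes

Answer: yes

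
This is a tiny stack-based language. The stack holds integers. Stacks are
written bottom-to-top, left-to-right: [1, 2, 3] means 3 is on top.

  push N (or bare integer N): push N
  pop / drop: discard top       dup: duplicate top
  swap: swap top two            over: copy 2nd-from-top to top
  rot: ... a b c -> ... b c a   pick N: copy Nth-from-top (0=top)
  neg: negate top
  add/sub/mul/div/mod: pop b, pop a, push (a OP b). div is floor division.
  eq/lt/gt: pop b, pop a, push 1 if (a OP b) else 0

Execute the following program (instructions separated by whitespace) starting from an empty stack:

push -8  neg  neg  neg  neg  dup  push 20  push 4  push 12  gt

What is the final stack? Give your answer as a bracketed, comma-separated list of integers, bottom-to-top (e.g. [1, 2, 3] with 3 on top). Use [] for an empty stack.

After 'push -8': [-8]
After 'neg': [8]
After 'neg': [-8]
After 'neg': [8]
After 'neg': [-8]
After 'dup': [-8, -8]
After 'push 20': [-8, -8, 20]
After 'push 4': [-8, -8, 20, 4]
After 'push 12': [-8, -8, 20, 4, 12]
After 'gt': [-8, -8, 20, 0]

Answer: [-8, -8, 20, 0]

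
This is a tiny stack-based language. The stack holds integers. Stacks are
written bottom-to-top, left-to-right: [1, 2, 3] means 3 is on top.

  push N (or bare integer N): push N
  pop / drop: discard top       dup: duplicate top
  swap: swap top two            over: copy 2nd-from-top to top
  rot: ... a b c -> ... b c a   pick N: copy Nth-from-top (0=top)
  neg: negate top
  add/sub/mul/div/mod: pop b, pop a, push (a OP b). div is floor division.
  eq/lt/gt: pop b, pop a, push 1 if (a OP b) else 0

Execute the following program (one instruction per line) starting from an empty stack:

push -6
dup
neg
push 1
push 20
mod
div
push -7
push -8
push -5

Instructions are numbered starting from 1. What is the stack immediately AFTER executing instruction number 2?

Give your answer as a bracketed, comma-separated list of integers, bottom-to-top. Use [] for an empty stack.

Answer: [-6, -6]

Derivation:
Step 1 ('push -6'): [-6]
Step 2 ('dup'): [-6, -6]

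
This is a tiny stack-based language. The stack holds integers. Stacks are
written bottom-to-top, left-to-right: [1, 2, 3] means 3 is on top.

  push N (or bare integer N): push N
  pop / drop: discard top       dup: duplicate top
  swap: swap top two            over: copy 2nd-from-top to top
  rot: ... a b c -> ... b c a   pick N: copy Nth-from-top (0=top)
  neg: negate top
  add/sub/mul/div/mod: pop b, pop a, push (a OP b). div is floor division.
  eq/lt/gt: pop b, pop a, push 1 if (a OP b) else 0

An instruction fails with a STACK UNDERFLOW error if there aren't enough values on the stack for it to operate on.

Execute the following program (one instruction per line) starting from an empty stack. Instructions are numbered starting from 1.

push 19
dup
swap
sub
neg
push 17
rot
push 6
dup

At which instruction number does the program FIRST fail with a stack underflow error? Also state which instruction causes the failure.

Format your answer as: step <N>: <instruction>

Step 1 ('push 19'): stack = [19], depth = 1
Step 2 ('dup'): stack = [19, 19], depth = 2
Step 3 ('swap'): stack = [19, 19], depth = 2
Step 4 ('sub'): stack = [0], depth = 1
Step 5 ('neg'): stack = [0], depth = 1
Step 6 ('push 17'): stack = [0, 17], depth = 2
Step 7 ('rot'): needs 3 value(s) but depth is 2 — STACK UNDERFLOW

Answer: step 7: rot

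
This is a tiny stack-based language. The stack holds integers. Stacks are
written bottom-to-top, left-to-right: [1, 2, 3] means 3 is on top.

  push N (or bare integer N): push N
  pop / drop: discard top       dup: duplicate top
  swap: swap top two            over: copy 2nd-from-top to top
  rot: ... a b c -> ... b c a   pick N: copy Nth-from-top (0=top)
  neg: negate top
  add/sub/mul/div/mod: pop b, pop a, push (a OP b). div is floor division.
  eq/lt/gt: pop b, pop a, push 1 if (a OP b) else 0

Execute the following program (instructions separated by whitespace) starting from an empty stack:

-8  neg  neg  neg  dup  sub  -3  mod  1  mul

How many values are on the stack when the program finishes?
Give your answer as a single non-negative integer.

Answer: 1

Derivation:
After 'push -8': stack = [-8] (depth 1)
After 'neg': stack = [8] (depth 1)
After 'neg': stack = [-8] (depth 1)
After 'neg': stack = [8] (depth 1)
After 'dup': stack = [8, 8] (depth 2)
After 'sub': stack = [0] (depth 1)
After 'push -3': stack = [0, -3] (depth 2)
After 'mod': stack = [0] (depth 1)
After 'push 1': stack = [0, 1] (depth 2)
After 'mul': stack = [0] (depth 1)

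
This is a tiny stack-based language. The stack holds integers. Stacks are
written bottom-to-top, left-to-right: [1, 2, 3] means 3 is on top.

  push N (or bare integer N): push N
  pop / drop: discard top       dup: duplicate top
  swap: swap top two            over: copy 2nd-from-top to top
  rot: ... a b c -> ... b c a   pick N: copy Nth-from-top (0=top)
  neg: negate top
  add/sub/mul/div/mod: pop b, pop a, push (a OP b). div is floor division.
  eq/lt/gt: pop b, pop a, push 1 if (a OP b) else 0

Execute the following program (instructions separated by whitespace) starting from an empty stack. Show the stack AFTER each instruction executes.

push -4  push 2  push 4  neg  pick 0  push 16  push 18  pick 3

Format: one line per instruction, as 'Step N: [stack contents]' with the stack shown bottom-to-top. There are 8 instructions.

Step 1: [-4]
Step 2: [-4, 2]
Step 3: [-4, 2, 4]
Step 4: [-4, 2, -4]
Step 5: [-4, 2, -4, -4]
Step 6: [-4, 2, -4, -4, 16]
Step 7: [-4, 2, -4, -4, 16, 18]
Step 8: [-4, 2, -4, -4, 16, 18, -4]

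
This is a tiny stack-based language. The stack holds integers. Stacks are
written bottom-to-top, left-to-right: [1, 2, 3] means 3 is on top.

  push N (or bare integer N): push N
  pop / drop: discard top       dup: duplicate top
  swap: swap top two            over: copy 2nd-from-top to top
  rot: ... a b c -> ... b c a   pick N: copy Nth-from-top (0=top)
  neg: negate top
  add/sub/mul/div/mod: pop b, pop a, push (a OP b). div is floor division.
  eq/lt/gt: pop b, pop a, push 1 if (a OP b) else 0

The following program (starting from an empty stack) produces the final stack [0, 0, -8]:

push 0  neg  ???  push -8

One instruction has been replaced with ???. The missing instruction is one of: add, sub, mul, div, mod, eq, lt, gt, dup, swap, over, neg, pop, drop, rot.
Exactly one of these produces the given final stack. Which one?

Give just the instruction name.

Answer: dup

Derivation:
Stack before ???: [0]
Stack after ???:  [0, 0]
The instruction that transforms [0] -> [0, 0] is: dup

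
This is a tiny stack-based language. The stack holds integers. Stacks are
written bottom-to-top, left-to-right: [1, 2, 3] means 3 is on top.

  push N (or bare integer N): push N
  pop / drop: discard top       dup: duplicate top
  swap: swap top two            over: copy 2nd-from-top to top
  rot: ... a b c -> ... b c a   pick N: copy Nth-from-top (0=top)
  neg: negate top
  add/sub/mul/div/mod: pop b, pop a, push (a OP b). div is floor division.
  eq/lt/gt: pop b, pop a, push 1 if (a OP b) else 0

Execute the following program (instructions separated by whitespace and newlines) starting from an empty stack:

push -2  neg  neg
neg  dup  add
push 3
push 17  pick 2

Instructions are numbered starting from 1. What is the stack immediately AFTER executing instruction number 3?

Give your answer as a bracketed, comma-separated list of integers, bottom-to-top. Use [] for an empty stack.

Step 1 ('push -2'): [-2]
Step 2 ('neg'): [2]
Step 3 ('neg'): [-2]

Answer: [-2]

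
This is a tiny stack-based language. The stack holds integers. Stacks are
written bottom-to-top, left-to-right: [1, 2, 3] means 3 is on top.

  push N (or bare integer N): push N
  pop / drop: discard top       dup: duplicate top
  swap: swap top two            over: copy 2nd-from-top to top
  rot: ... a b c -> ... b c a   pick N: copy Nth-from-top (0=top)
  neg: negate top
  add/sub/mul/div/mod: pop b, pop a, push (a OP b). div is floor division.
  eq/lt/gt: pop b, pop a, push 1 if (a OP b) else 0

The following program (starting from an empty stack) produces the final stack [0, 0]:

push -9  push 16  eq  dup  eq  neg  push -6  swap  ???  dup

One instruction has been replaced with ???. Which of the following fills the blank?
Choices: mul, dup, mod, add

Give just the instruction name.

Answer: mod

Derivation:
Stack before ???: [-6, -1]
Stack after ???:  [0]
Checking each choice:
  mul: produces [6, 6]
  dup: produces [-6, -1, -1, -1]
  mod: MATCH
  add: produces [-7, -7]
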